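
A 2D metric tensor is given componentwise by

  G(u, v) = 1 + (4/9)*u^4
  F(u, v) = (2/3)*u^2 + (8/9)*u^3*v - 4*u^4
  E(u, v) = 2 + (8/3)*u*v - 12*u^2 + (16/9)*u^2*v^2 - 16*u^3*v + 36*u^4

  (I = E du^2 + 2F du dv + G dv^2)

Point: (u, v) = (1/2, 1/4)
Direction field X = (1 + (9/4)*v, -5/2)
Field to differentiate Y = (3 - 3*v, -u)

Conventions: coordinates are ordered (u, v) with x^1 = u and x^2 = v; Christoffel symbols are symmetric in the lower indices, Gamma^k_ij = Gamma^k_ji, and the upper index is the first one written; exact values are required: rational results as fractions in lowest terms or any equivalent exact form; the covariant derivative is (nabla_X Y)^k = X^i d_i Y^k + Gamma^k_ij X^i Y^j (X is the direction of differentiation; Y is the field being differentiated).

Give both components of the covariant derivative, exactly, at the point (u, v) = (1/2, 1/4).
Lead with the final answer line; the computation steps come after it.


Answer: (nabla_X Y)^u = 9565/656, (nabla_X Y)^v = -6695/1312

E = 10/9, F = -1/18, G = 37/36 at the point
E_u = 34/9, E_v = -4/9, F_u = -7/6, F_v = 1/9, G_u = 2/9, G_v = 0
EG - F^2 = 41/36;  g^inv = (36/41) * [[37/36, 1/18], [1/18, 10/9]]
first-kind symbols [ij,l] = (1/2)(d_i g_jl + d_j g_il - d_l g_ij): [uu,u] = E_u/2 = 17/9, [uu,v] = F_u - E_v/2 = -17/18, [uv,u] = E_v/2 = -2/9, [uv,v] = G_u/2 = 1/9, [vv,u] = F_v - G_u/2 = 0, [vv,v] = G_v/2 = 0
Gamma^u_ij = (G*[ij,u] - F*[ij,v])/(EG - F^2), Gamma^v_ij = (E*[ij,v] - F*[ij,u])/(EG - F^2)
Gamma_uuu = 68/41, Gamma_uuv = -8/41, Gamma_uvv = 0, Gamma_vuu = -34/41, Gamma_vuv = 4/41, Gamma_vvv = 0
X = (25/16, -5/2), Y = (9/4, -1/2) at the point


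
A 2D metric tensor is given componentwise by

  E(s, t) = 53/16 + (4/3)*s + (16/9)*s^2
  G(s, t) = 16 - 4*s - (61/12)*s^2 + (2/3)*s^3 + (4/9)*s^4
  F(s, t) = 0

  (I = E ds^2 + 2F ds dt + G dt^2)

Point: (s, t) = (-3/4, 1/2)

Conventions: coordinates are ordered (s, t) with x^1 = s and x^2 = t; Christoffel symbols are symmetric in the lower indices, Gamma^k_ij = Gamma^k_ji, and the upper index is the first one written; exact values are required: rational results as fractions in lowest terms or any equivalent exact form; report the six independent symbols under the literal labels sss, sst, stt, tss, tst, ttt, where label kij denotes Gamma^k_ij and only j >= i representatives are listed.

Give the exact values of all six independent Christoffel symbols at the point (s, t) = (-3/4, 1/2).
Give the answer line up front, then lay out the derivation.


Answer: Gamma_sss = -32/159, Gamma_sst = 0, Gamma_stt = -32/53, Gamma_tss = 0, Gamma_tst = 1/8, Gamma_ttt = 0

E = 53/16, F = 0, G = 16 at the point
E_s = -4/3, E_t = 0, F_s = 0, F_t = 0, G_s = 4, G_t = 0
EG - F^2 = 53;  g^inv = (1/53) * [[16, 0], [0, 53/16]]
first-kind symbols [ij,l] = (1/2)(d_i g_jl + d_j g_il - d_l g_ij): [ss,s] = E_s/2 = -2/3, [ss,t] = F_s - E_t/2 = 0, [st,s] = E_t/2 = 0, [st,t] = G_s/2 = 2, [tt,s] = F_t - G_s/2 = -2, [tt,t] = G_t/2 = 0
Gamma^s_ij = (G*[ij,s] - F*[ij,t])/(EG - F^2), Gamma^t_ij = (E*[ij,t] - F*[ij,s])/(EG - F^2)


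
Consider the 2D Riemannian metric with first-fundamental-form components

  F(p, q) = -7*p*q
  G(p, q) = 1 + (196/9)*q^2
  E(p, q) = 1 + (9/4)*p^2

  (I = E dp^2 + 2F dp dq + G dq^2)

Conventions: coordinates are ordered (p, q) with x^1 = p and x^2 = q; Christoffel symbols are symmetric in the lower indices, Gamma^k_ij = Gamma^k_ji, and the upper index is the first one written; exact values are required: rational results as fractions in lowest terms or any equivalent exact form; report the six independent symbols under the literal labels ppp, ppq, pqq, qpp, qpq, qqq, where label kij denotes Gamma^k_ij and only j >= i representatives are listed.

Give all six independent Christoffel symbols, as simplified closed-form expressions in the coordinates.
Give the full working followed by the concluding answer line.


E = 1 + (9/4)*p^2; F = -7*p*q; G = 1 + (196/9)*q^2
Gamma^k_ij = (1/2) g^{kl} (d_i g_jl + d_j g_il - d_l g_ij), with g^inv = (1/(EG-F^2)) [[G, -F], [-F, E]]
first partials: E_p = (9/2)*p, E_q = 0, F_p = -7*q, F_q = -7*p, G_p = 0, G_q = (392/9)*q
D = EG - F^2 = 1 + (196/9)*q^2 + (9/4)*p^2
expanded: Gamma^p_pp = (G E_p - 2F F_p + F E_q)/(2D), Gamma^p_pq = (G E_q - F G_p)/(2D), Gamma^p_qq = (2G F_q - G G_p - F G_q)/(2D), Gamma^q_pp = (2E F_p - E E_q - F E_p)/(2D), Gamma^q_pq = (E G_p - F E_q)/(2D), Gamma^q_qq = (E G_q - 2F F_q + F G_p)/(2D); substitute and cancel common factors

Answer: Gamma_ppp = 81*p/(81*p^2 + 784*q^2 + 36), Gamma_ppq = 0, Gamma_pqq = -252*p/(81*p^2 + 784*q^2 + 36), Gamma_qpp = -252*q/(81*p^2 + 784*q^2 + 36), Gamma_qpq = 0, Gamma_qqq = 784*q/(81*p^2 + 784*q^2 + 36)


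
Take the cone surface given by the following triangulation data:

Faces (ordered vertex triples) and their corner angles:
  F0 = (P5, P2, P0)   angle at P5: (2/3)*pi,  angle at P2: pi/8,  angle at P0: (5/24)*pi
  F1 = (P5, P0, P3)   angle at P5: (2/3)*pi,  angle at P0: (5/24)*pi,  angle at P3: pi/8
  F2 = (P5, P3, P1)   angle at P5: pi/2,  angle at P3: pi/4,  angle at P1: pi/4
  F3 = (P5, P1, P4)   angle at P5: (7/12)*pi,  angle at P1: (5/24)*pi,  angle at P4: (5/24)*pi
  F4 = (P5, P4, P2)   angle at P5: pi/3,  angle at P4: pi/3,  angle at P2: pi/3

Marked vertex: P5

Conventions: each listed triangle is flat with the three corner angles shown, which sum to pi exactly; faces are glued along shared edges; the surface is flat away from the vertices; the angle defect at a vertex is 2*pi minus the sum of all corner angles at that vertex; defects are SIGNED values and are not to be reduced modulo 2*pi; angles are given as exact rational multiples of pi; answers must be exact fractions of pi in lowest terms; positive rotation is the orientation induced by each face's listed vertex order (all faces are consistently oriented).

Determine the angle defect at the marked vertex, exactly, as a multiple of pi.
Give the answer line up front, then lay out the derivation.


Answer: defect(P5) = (-3/4)*pi

Sum of corner angles at P5: (11/4)*pi
defect = 2*pi - (11/4)*pi


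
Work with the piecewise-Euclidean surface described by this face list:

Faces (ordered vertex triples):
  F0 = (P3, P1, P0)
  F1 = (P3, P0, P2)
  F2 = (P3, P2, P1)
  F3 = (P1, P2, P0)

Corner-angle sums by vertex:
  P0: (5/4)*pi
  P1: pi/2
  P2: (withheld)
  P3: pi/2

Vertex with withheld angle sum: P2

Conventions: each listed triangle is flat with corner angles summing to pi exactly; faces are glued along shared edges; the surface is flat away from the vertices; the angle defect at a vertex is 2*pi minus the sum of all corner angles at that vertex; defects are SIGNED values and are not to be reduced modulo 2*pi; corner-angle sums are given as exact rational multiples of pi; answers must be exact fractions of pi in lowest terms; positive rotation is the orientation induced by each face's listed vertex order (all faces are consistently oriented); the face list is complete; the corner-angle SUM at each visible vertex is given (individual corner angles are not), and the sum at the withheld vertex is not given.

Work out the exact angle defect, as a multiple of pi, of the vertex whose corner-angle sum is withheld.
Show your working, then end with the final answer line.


V = 4, E = 6, F = 4; chi = V - E + F = 2
Gauss-Bonnet: total defect = 2*pi*chi = 4*pi; visible defects sum to (15/4)*pi

Answer: defect(P2) = pi/4


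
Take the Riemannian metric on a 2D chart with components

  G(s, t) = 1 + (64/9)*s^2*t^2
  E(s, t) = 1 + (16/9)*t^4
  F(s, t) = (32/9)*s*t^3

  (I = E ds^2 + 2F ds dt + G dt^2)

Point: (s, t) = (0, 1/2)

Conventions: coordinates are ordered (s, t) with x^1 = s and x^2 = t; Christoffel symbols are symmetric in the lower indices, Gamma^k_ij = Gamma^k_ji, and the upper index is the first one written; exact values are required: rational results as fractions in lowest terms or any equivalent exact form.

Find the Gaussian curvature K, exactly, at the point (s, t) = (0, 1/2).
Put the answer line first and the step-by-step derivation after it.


Answer: K = -36/25

E = 10/9, F = 0, G = 1, EG - F^2 = 10/9 at the point
E_s = 0, E_t = 8/9, F_s = 4/9, F_t = 0, G_s = 0, G_t = 0
E_tt = 16/3, F_st = 8/3, G_ss = 32/9
K follows from Brioschi's formula, (det M1 - det M2)/(EG - F^2)^2.
M1 = [[-E_tt/2 + F_st - G_ss/2, E_s/2, F_s - E_t/2], [F_t - G_s/2, E, F], [G_t/2, F, G]] = [[-16/9, 0, 0], [0, 10/9, 0], [0, 0, 1]]; det M1 = -160/81
M2 = [[0, E_t/2, G_s/2], [E_t/2, E, F], [G_s/2, F, G]] = [[0, 4/9, 0], [4/9, 10/9, 0], [0, 0, 1]]; det M2 = -16/81
det M1 - det M2 = -16/9; K = -16/9 / (10/9)^2 = -36/25


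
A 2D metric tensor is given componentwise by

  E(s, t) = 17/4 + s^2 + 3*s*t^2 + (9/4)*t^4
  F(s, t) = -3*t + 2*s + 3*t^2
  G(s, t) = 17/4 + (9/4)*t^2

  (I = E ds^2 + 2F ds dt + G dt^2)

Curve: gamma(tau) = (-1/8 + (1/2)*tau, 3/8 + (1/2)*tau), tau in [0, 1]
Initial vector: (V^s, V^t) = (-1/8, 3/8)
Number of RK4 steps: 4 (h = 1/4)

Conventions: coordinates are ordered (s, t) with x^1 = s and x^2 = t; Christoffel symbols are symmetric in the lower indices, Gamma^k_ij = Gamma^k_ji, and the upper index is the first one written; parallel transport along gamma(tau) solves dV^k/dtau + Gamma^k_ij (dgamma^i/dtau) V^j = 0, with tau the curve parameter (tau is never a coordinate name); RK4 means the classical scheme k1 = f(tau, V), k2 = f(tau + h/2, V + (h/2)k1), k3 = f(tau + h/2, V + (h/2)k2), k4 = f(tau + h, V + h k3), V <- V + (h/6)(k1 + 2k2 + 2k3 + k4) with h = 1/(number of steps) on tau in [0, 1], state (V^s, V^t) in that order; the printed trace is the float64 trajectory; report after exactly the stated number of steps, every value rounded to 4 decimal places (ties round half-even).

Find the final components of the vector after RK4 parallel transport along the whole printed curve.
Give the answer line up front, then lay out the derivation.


Answer: V^s = -0.1697, V^t = 0.3315

gamma'(tau) = (1/2, 1/2); f(tau, V)^k = -Gamma^k_ij(gamma(tau)) gamma'^i(tau) V^j; h = 1/4; intermediate values shown to 6 dp
curve data and Christoffel symbols at the stage parameters:
  tau = 0.000000: gamma = (-0.125000, 0.375000), gamma' = (0.500000, 0.500000); Gamma_sss = 0.119063, Gamma_sst = 0.023822, Gamma_stt = -0.141406, Gamma_tss = 0.441661, Gamma_tst = 0.004972, Gamma_ttt = 0.155258
  tau = 0.125000: gamma = (-0.062500, 0.437500), gamma' = (0.500000, 0.500000); Gamma_sss = 0.130181, Gamma_sst = 0.071187, Gamma_stt = -0.046712, Gamma_tss = 0.388317, Gamma_tst = 0.013129, Gamma_ttt = 0.201691
  tau = 0.250000: gamma = (0.000000, 0.500000), gamma' = (0.500000, 0.500000); Gamma_sss = 0.140164, Gamma_sst = 0.131618, Gamma_stt = 0.041024, Gamma_tss = 0.320545, Gamma_tst = 0.020512, Gamma_ttt = 0.240160
  tau = 0.375000: gamma = (0.062500, 0.562500), gamma' = (0.500000, 0.500000); Gamma_sss = 0.150645, Gamma_sst = 0.203100, Gamma_stt = 0.119083, Gamma_tss = 0.239024, Gamma_tst = 0.025103, Gamma_ttt = 0.269786
  tau = 0.500000: gamma = (0.125000, 0.625000), gamma' = (0.500000, 0.500000); Gamma_sss = 0.163266, Gamma_sst = 0.282692, Gamma_stt = 0.185401, Gamma_tss = 0.144470, Gamma_tst = 0.024975, Gamma_ttt = 0.290561
  tau = 0.625000: gamma = (0.187500, 0.687500), gamma' = (0.500000, 0.500000); Gamma_sss = 0.179393, Gamma_sst = 0.366864, Gamma_stt = 0.238783, Gamma_tss = 0.037518, Gamma_tst = 0.018610, Gamma_ttt = 0.303235
  tau = 0.750000: gamma = (0.250000, 0.750000), gamma' = (0.500000, 0.500000); Gamma_sss = 0.199892, Gamma_sst = 0.451915, Gamma_stt = 0.278964, Gamma_tss = -0.081304, Gamma_tst = 0.005121, Gamma_ttt = 0.309110
  tau = 0.875000: gamma = (0.312500, 0.812500), gamma' = (0.500000, 0.500000); Gamma_sss = 0.225028, Gamma_sst = 0.534384, Gamma_stt = 0.306530, Gamma_tss = -0.211532, Gamma_tst = -0.015650, Gamma_ttt = 0.309770
  tau = 1.000000: gamma = (0.375000, 0.875000), gamma' = (0.500000, 0.500000); Gamma_sss = 0.254490, Gamma_sst = 0.611372, Gamma_stt = 0.322721, Gamma_tss = -0.352672, Gamma_tst = -0.043184, Gamma_ttt = 0.306832
step 0: V^s = -0.1250, V^t = 0.3750
step 1: k1 = (0.030977, -0.002129), k2 = (0.007610, -0.015937), k3 = (0.007925, -0.015165), k4 = (-0.015326, -0.027404); V <- V + (h/6)(k1 + 2k2 + 2k3 + k4): V^s = -0.1231, V^t = 0.3712
step 2: k1 = (-0.015318, -0.027394), k2 = (-0.037139, -0.037720), k3 = (-0.036448, -0.037169), k4 = (-0.055228, -0.045897); V <- V + (h/6)(k1 + 2k2 + 2k3 + k4): V^s = -0.1321, V^t = 0.3619
step 3: k1 = (-0.055236, -0.045900), k2 = (-0.069876, -0.053410), k3 = (-0.069092, -0.053208), k4 = (-0.078696, -0.060458); V <- V + (h/6)(k1 + 2k2 + 2k3 + k4): V^s = -0.1493, V^t = 0.3486
step 4: k1 = (-0.078727, -0.060452), k2 = (-0.082959, -0.068224), k3 = (-0.082349, -0.068142), k4 = (-0.081297, -0.077326); V <- V + (h/6)(k1 + 2k2 + 2k3 + k4): V^s = -0.1697, V^t = 0.3315


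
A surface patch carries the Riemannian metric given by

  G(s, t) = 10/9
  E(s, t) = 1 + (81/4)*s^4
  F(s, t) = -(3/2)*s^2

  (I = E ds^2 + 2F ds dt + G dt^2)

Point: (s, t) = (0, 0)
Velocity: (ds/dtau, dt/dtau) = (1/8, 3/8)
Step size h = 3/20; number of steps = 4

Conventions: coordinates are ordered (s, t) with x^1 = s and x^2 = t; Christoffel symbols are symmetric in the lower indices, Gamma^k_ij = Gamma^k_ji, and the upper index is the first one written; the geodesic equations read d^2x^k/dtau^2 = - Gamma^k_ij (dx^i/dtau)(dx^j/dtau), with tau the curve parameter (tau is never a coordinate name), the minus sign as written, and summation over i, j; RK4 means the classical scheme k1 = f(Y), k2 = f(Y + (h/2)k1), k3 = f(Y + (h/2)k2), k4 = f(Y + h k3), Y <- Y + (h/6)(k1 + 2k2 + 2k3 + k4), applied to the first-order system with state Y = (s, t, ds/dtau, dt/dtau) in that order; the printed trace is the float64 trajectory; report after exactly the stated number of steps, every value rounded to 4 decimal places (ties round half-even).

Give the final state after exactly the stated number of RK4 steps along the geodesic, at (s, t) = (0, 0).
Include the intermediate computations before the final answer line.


f(Y) = (ds/dtau, dt/dtau, -Gamma^s_ij Y'^i Y'^j, -Gamma^t_ij Y'^i Y'^j) with the Gammas evaluated at the stage position; h = 0.150000; intermediate values shown to 6 dp
step 0: s = 0.0000, t = 0.0000, ds/dtau = 0.1250, dt/dtau = 0.3750
step 1:
  k1: at (s, t) = (0.000000, 0.000000), (ds/dtau, dt/dtau) = (0.125000, 0.375000); Gamma_sss = 0.000000, Gamma_sst = 0.000000, Gamma_stt = 0.000000, Gamma_tss = 0.000000, Gamma_tst = 0.000000, Gamma_ttt = 0.000000; k1 = (0.125000, 0.375000, 0.000000, 0.000000)
  k2: at (s, t) = (0.009375, 0.028125), (ds/dtau, dt/dtau) = (0.125000, 0.375000); Gamma_sss = 0.000030, Gamma_sst = 0.000000, Gamma_stt = 0.000000, Gamma_tss = -0.025312, Gamma_tst = 0.000000, Gamma_ttt = 0.000000; k2 = (0.125000, 0.375000, 0.000000, 0.000396)
  k3: at (s, t) = (0.009375, 0.028125), (ds/dtau, dt/dtau) = (0.125000, 0.375030); Gamma_sss = 0.000030, Gamma_sst = 0.000000, Gamma_stt = 0.000000, Gamma_tss = -0.025312, Gamma_tst = 0.000000, Gamma_ttt = 0.000000; k3 = (0.125000, 0.375030, 0.000000, 0.000396)
  k4: at (s, t) = (0.018750, 0.056254), (ds/dtau, dt/dtau) = (0.125000, 0.375059); Gamma_sss = 0.000240, Gamma_sst = 0.000000, Gamma_stt = 0.000000, Gamma_tss = -0.050625, Gamma_tst = 0.000000, Gamma_ttt = 0.000000; k4 = (0.125000, 0.375059, -0.000004, 0.000791)
  Y <- Y + (h/6)(k1 + 2k2 + 2k3 + k4): s = 0.0187, t = 0.0563, ds/dtau = 0.1250, dt/dtau = 0.3751
step 2:
  k1: at (s, t) = (0.018750, 0.056253), (ds/dtau, dt/dtau) = (0.125000, 0.375059); Gamma_sss = 0.000240, Gamma_sst = 0.000000, Gamma_stt = 0.000000, Gamma_tss = -0.050625, Gamma_tst = 0.000000, Gamma_ttt = 0.000000; k1 = (0.125000, 0.375059, -0.000004, 0.000791)
  k2: at (s, t) = (0.028125, 0.084382), (ds/dtau, dt/dtau) = (0.125000, 0.375119); Gamma_sss = 0.000811, Gamma_sst = 0.000000, Gamma_stt = 0.000000, Gamma_tss = -0.075937, Gamma_tst = 0.000000, Gamma_ttt = 0.000000; k2 = (0.125000, 0.375119, -0.000013, 0.001187)
  k3: at (s, t) = (0.028125, 0.084387), (ds/dtau, dt/dtau) = (0.124999, 0.375148); Gamma_sss = 0.000811, Gamma_sst = 0.000000, Gamma_stt = 0.000000, Gamma_tss = -0.075937, Gamma_tst = 0.000000, Gamma_ttt = 0.000000; k3 = (0.124999, 0.375148, -0.000013, 0.001186)
  k4: at (s, t) = (0.037500, 0.112525), (ds/dtau, dt/dtau) = (0.124998, 0.375237); Gamma_sss = 0.001922, Gamma_sst = 0.000000, Gamma_stt = 0.000000, Gamma_tss = -0.101246, Gamma_tst = 0.000000, Gamma_ttt = 0.000000; k4 = (0.124998, 0.375237, -0.000030, 0.001582)
  Y <- Y + (h/6)(k1 + 2k2 + 2k3 + k4): s = 0.0375, t = 0.1125, ds/dtau = 0.1250, dt/dtau = 0.3752
step 3:
  k1: at (s, t) = (0.037500, 0.112524), (ds/dtau, dt/dtau) = (0.124998, 0.375237); Gamma_sss = 0.001922, Gamma_sst = 0.000000, Gamma_stt = 0.000000, Gamma_tss = -0.101246, Gamma_tst = 0.000000, Gamma_ttt = 0.000000; k1 = (0.124998, 0.375237, -0.000030, 0.001582)
  k2: at (s, t) = (0.046875, 0.140667), (ds/dtau, dt/dtau) = (0.124995, 0.375356); Gamma_sss = 0.003754, Gamma_sst = 0.000000, Gamma_stt = 0.000000, Gamma_tss = -0.126551, Gamma_tst = 0.000000, Gamma_ttt = 0.000000; k2 = (0.124995, 0.375356, -0.000059, 0.001977)
  k3: at (s, t) = (0.046875, 0.140675), (ds/dtau, dt/dtau) = (0.124993, 0.375386); Gamma_sss = 0.003754, Gamma_sst = 0.000000, Gamma_stt = 0.000000, Gamma_tss = -0.126550, Gamma_tst = 0.000000, Gamma_ttt = 0.000000; k3 = (0.124993, 0.375386, -0.000059, 0.001977)
  k4: at (s, t) = (0.056249, 0.168832), (ds/dtau, dt/dtau) = (0.124989, 0.375534); Gamma_sss = 0.006486, Gamma_sst = 0.000000, Gamma_stt = 0.000000, Gamma_tss = -0.151844, Gamma_tst = 0.000000, Gamma_ttt = 0.000000; k4 = (0.124989, 0.375534, -0.000101, 0.002372)
  Y <- Y + (h/6)(k1 + 2k2 + 2k3 + k4): s = 0.0562, t = 0.1688, ds/dtau = 0.1250, dt/dtau = 0.3755
step 4:
  k1: at (s, t) = (0.056249, 0.168830), (ds/dtau, dt/dtau) = (0.124989, 0.375534); Gamma_sss = 0.006486, Gamma_sst = 0.000000, Gamma_stt = 0.000000, Gamma_tss = -0.151845, Gamma_tst = 0.000000, Gamma_ttt = 0.000000; k1 = (0.124989, 0.375534, -0.000101, 0.002372)
  k2: at (s, t) = (0.065623, 0.196995), (ds/dtau, dt/dtau) = (0.124981, 0.375712); Gamma_sss = 0.010297, Gamma_sst = 0.000000, Gamma_stt = 0.000000, Gamma_tss = -0.177123, Gamma_tst = 0.000000, Gamma_ttt = 0.000000; k2 = (0.124981, 0.375712, -0.000161, 0.002767)
  k3: at (s, t) = (0.065623, 0.197008), (ds/dtau, dt/dtau) = (0.124977, 0.375741); Gamma_sss = 0.010297, Gamma_sst = 0.000000, Gamma_stt = 0.000000, Gamma_tss = -0.177121, Gamma_tst = 0.000000, Gamma_ttt = 0.000000; k3 = (0.124977, 0.375741, -0.000161, 0.002766)
  k4: at (s, t) = (0.074995, 0.225191), (ds/dtau, dt/dtau) = (0.124964, 0.375949); Gamma_sss = 0.015366, Gamma_sst = 0.000000, Gamma_stt = 0.000000, Gamma_tss = -0.202371, Gamma_tst = 0.000000, Gamma_ttt = 0.000000; k4 = (0.124964, 0.375949, -0.000240, 0.003160)
  Y <- Y + (h/6)(k1 + 2k2 + 2k3 + k4): s = 0.0750, t = 0.2252, ds/dtau = 0.1250, dt/dtau = 0.3759

Answer: s = 0.0750, t = 0.2252, ds/dtau = 0.1250, dt/dtau = 0.3759


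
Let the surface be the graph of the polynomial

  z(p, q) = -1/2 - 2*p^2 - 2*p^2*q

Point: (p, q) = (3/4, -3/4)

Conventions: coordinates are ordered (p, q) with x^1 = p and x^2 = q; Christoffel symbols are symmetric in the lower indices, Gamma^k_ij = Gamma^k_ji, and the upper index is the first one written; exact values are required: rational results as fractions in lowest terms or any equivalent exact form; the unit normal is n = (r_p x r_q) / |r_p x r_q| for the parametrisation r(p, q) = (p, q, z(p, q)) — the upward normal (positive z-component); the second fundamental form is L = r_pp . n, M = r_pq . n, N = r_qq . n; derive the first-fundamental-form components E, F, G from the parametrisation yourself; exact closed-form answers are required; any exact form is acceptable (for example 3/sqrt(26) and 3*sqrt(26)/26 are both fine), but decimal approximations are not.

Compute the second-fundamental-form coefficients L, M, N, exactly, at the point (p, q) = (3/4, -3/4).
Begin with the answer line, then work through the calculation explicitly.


Answer: L = -8*sqrt(181)/181, M = -24*sqrt(181)/181, N = 0

z_p = -3/4, z_q = -9/8, z_pp = -1, z_pq = -3, z_qq = 0
E = 25/16, F = 27/32, G = 145/64; answer radicand W^2 = 181/64
unnormalised second-form numerators: l = -1, m = -3, n = 0; L = l/sqrt(181/64), and similarly M = m/sqrt(W^2), N = n/sqrt(W^2)


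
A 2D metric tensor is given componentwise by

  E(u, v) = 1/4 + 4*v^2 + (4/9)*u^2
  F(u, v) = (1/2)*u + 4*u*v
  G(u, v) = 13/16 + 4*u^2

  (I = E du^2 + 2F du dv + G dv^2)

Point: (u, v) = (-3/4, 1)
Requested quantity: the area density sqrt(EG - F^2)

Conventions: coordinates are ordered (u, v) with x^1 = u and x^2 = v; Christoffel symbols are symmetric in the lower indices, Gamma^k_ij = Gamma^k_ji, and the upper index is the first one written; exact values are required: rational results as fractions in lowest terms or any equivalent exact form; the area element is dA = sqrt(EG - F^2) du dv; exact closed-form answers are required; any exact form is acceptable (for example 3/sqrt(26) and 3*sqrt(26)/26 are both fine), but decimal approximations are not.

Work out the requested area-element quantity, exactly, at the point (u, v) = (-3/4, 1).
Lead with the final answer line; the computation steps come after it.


Answer: sqrt(EG - F^2) = 3*sqrt(17)/8

E = 9/2, F = -27/8, G = 49/16; EG - F^2 = 153/64


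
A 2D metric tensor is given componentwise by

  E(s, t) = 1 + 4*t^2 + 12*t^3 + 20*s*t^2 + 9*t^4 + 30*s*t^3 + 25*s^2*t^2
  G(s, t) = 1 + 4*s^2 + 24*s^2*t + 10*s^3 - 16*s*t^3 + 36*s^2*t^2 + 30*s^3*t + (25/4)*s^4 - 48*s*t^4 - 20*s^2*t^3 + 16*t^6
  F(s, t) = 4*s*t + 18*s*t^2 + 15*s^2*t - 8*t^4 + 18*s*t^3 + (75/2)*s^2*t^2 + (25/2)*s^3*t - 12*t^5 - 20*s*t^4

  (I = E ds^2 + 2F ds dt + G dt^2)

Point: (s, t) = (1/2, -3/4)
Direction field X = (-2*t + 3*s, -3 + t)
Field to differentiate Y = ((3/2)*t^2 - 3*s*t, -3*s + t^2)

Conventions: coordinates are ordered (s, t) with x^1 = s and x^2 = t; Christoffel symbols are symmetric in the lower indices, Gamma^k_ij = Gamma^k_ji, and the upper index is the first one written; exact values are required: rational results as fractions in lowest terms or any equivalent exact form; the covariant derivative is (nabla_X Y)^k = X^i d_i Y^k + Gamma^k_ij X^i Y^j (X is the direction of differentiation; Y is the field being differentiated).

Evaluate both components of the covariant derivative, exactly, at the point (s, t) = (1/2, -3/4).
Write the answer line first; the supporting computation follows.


Answer: (nabla_X Y)^s = 668457/20384, (nabla_X Y)^t = -222561/20384

E = 985/256, F = -459/256, G = 545/256 at the point
E_s = 405/32, E_t = 0, F_s = -255/64, F_t = 405/64, G_s = 0, G_t = -255/32
EG - F^2 = 637/128;  g^inv = (128/637) * [[545/256, 459/256], [459/256, 985/256]]
first-kind symbols [ij,l] = (1/2)(d_i g_jl + d_j g_il - d_l g_ij): [ss,s] = E_s/2 = 405/64, [ss,t] = F_s - E_t/2 = -255/64, [st,s] = E_t/2 = 0, [st,t] = G_s/2 = 0, [tt,s] = F_t - G_s/2 = 405/64, [tt,t] = G_t/2 = -255/64
Gamma^s_ij = (G*[ij,s] - F*[ij,t])/(EG - F^2), Gamma^t_ij = (E*[ij,t] - F*[ij,s])/(EG - F^2)
Gamma_sss = 810/637, Gamma_sst = 0, Gamma_stt = 810/637, Gamma_tss = -510/637, Gamma_tst = 0, Gamma_ttt = -510/637
X = (3, -15/4), Y = (63/32, -15/16) at the point


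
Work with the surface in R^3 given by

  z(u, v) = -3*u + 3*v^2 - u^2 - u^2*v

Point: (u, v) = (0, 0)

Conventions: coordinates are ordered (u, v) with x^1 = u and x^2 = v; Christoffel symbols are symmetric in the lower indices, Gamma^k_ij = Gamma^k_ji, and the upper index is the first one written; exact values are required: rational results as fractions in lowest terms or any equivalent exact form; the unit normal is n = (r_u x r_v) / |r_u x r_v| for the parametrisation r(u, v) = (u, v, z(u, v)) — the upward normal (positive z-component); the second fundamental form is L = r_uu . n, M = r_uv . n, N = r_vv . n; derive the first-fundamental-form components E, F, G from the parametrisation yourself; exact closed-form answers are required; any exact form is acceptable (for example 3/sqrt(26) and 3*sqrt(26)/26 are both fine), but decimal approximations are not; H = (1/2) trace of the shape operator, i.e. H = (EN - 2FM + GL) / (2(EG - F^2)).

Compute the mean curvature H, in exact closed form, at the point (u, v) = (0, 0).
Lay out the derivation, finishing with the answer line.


z_u = -3, z_v = 0, z_uu = -2, z_uv = 0, z_vv = 6
E = 10, F = 0, G = 1; answer radicand W^2 = 10
unnormalised second-form numerators: l = -2, m = 0, n = 6; L = l/sqrt(10), and similarly M = m/sqrt(W^2), N = n/sqrt(W^2)
H = (E*n - 2*F*m + G*l) / (2*(EG - F^2)*sqrt(W^2)); E*n - 2*F*m + G*l = 58, EG - F^2 = 10, so H = (29/10)/sqrt(10)

Answer: H = 29*sqrt(10)/100


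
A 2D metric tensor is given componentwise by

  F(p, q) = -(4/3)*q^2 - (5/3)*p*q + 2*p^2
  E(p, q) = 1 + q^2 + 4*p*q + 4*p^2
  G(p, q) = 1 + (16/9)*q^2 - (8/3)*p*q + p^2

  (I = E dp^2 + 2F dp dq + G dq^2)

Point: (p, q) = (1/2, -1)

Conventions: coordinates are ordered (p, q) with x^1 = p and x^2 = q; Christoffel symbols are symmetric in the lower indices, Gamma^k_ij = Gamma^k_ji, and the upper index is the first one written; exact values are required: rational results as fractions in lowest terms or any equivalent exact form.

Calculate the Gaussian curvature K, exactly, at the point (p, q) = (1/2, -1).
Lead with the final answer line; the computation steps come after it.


Answer: K = -4752/24649

E = 1, F = 0, G = 157/36, EG - F^2 = 157/36 at the point
E_p = 0, E_q = 0, F_p = 11/3, F_q = 11/6, G_p = 11/3, G_q = -44/9
E_qq = 2, F_pq = -5/3, G_pp = 2
The intrinsic route: Brioschi's K = (det M1 - det M2)/(EG - F^2)^2.
M1 = [[-E_qq/2 + F_pq - G_pp/2, E_p/2, F_p - E_q/2], [F_q - G_p/2, E, F], [G_q/2, F, G]] = [[-11/3, 0, 11/3], [0, 1, 0], [-22/9, 0, 157/36]]; det M1 = -253/36
M2 = [[0, E_q/2, G_p/2], [E_q/2, E, F], [G_p/2, F, G]] = [[0, 0, 11/6], [0, 1, 0], [11/6, 0, 157/36]]; det M2 = -121/36
det M1 - det M2 = -11/3; K = -11/3 / (157/36)^2 = -4752/24649


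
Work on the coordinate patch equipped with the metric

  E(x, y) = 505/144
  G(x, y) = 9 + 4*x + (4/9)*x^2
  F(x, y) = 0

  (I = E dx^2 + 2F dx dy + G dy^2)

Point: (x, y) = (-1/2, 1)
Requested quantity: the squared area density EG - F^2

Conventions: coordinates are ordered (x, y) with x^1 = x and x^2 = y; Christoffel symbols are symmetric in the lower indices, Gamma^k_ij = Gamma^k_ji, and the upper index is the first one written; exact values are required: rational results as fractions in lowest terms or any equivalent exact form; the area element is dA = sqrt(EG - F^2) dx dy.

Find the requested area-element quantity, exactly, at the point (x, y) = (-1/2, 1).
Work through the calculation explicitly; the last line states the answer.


E = 505/144, F = 0, G = 64/9; EG - F^2 = 2020/81

Answer: EG - F^2 = 2020/81


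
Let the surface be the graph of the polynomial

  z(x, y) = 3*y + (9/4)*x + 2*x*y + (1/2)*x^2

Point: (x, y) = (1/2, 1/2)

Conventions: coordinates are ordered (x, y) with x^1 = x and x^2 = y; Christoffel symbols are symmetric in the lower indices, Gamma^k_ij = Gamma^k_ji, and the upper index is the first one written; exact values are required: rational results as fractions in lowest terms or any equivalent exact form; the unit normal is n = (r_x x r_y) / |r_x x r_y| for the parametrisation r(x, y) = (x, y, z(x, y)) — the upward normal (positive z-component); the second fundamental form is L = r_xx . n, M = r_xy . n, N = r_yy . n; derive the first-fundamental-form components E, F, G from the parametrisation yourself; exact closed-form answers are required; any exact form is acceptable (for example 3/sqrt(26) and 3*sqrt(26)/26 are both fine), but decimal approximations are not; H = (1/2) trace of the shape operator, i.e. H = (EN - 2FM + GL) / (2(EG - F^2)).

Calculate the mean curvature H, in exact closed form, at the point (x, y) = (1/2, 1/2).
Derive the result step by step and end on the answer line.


z_x = 15/4, z_y = 4, z_xx = 1, z_xy = 2, z_yy = 0
E = 241/16, F = 15, G = 17; answer radicand W^2 = 497/16
unnormalised second-form numerators: l = 1, m = 2, n = 0; L = l/sqrt(497/16), and similarly M = m/sqrt(W^2), N = n/sqrt(W^2)
H = (E*n - 2*F*m + G*l) / (2*(EG - F^2)*sqrt(W^2)); E*n - 2*F*m + G*l = -43, EG - F^2 = 497/16, so H = (-344/497)/sqrt(497/16)

Answer: H = -1376*sqrt(497)/247009


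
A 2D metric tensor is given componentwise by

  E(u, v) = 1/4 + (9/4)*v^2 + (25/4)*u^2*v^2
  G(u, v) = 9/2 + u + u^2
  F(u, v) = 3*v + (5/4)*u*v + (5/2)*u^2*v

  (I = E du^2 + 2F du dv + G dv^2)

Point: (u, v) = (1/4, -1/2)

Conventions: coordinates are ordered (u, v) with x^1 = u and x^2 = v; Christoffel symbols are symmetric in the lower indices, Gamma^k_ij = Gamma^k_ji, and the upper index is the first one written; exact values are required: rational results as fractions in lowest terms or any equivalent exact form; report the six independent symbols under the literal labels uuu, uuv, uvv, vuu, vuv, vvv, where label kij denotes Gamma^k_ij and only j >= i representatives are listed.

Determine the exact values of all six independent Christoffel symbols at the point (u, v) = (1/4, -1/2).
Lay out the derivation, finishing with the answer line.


E = 233/256, F = -111/64, G = 77/16 at the point
E_u = 25/32, E_v = -169/64, F_u = -5/4, F_v = 111/32, G_u = 3/2, G_v = 0
EG - F^2 = 1405/1024;  g^inv = (1024/1405) * [[77/16, 111/64], [111/64, 233/256]]
first-kind symbols [ij,l] = (1/2)(d_i g_jl + d_j g_il - d_l g_ij): [uu,u] = E_u/2 = 25/64, [uu,v] = F_u - E_v/2 = 9/128, [uv,u] = E_v/2 = -169/128, [uv,v] = G_u/2 = 3/4, [vv,u] = F_v - G_u/2 = 87/32, [vv,v] = G_v/2 = 0
Gamma^u_ij = (G*[ij,u] - F*[ij,v])/(EG - F^2), Gamma^v_ij = (E*[ij,v] - F*[ij,u])/(EG - F^2)

Answer: Gamma_uuu = 16399/11240, Gamma_uuv = -10349/2810, Gamma_uvv = 13398/1405, Gamma_vuu = 24297/44960, Gamma_vuv = -13167/11240, Gamma_vvv = 9657/2810


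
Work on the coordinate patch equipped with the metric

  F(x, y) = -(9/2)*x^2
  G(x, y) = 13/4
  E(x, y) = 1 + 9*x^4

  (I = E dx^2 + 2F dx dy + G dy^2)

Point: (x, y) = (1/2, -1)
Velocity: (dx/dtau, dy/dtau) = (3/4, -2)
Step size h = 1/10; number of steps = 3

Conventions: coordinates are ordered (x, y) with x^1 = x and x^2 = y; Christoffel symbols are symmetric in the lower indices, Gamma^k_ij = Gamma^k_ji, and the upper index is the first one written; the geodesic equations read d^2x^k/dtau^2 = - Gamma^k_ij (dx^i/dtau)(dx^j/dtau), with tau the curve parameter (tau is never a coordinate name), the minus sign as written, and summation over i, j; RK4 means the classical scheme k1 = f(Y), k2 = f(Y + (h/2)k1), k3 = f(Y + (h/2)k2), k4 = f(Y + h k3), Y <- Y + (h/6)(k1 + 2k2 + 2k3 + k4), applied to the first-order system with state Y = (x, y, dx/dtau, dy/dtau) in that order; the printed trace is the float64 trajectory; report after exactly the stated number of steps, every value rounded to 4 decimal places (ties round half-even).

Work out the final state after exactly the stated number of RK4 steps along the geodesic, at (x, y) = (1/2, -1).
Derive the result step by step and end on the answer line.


f(Y) = (dx/dtau, dy/dtau, -Gamma^x_ij Y'^i Y'^j, -Gamma^y_ij Y'^i Y'^j) with the Gammas evaluated at the stage position; h = 0.100000; intermediate values shown to 6 dp
step 0: x = 0.5000, y = -1.0000, dx/dtau = 0.7500, dy/dtau = -2.0000
step 1:
  k1: at (x, y) = (0.500000, -1.000000), (dx/dtau, dy/dtau) = (0.750000, -2.000000); Gamma_xxx = 0.590164, Gamma_xxy = 0.000000, Gamma_xyy = 0.000000, Gamma_yxx = -1.180328, Gamma_yxy = 0.000000, Gamma_yyy = 0.000000; k1 = (0.750000, -2.000000, -0.331967, 0.663934)
  k2: at (x, y) = (0.537500, -1.100000), (dx/dtau, dy/dtau) = (0.733402, -1.966803); Gamma_xxx = 0.698582, Gamma_xxy = 0.000000, Gamma_xyy = 0.000000, Gamma_yxx = -1.209012, Gamma_yxy = 0.000000, Gamma_yyy = 0.000000; k2 = (0.733402, -1.966803, -0.375752, 0.650301)
  k3: at (x, y) = (0.536670, -1.098340), (dx/dtau, dy/dtau) = (0.731212, -1.967485); Gamma_xxx = 0.696157, Gamma_xxy = 0.000000, Gamma_xyy = 0.000000, Gamma_yxx = -1.208543, Gamma_yxy = 0.000000, Gamma_yyy = 0.000000; k3 = (0.731212, -1.967485, -0.372215, 0.646174)
  k4: at (x, y) = (0.573121, -1.196748), (dx/dtau, dy/dtau) = (0.712778, -1.935383); Gamma_xxx = 0.802776, Gamma_xxy = 0.000000, Gamma_xyy = 0.000000, Gamma_yxx = -1.222001, Gamma_yxy = 0.000000, Gamma_yyy = 0.000000; k4 = (0.712778, -1.935383, -0.407853, 0.620841)
  Y <- Y + (h/6)(k1 + 2k2 + 2k3 + k4): x = 0.5732, y = -1.1967, dx/dtau = 0.7127, dy/dtau = -1.9354
step 2:
  k1: at (x, y) = (0.573200, -1.196733), (dx/dtau, dy/dtau) = (0.712737, -1.935371); Gamma_xxx = 0.803006, Gamma_xxy = 0.000000, Gamma_xyy = 0.000000, Gamma_yxx = -1.222014, Gamma_yxy = 0.000000, Gamma_yyy = 0.000000; k1 = (0.712737, -1.935371, -0.407923, 0.620777)
  k2: at (x, y) = (0.608837, -1.293501), (dx/dtau, dy/dtau) = (0.692341, -1.904332); Gamma_xxx = 0.905427, Gamma_xxy = 0.000000, Gamma_xyy = 0.000000, Gamma_yxx = -1.221297, Gamma_yxy = 0.000000, Gamma_yyy = 0.000000; k2 = (0.692341, -1.904332, -0.434004, 0.585412)
  k3: at (x, y) = (0.607817, -1.291949), (dx/dtau, dy/dtau) = (0.691037, -1.906101); Gamma_xxx = 0.902547, Gamma_xxy = 0.000000, Gamma_xyy = 0.000000, Gamma_yxx = -1.221502, Gamma_yxy = 0.000000, Gamma_yyy = 0.000000; k3 = (0.691037, -1.906101, -0.430996, 0.583307)
  k4: at (x, y) = (0.642304, -1.387343), (dx/dtau, dy/dtau) = (0.669638, -1.877041); Gamma_xxx = 0.997475, Gamma_xxy = 0.000000, Gamma_xyy = 0.000000, Gamma_yxx = -1.208901, Gamma_yxy = 0.000000, Gamma_yyy = 0.000000; k4 = (0.669638, -1.877041, -0.447282, 0.542089)
  Y <- Y + (h/6)(k1 + 2k2 + 2k3 + k4): x = 0.6424, y = -1.3873, dx/dtau = 0.6697, dy/dtau = -1.8770
step 3:
  k1: at (x, y) = (0.642352, -1.387287), (dx/dtau, dy/dtau) = (0.669651, -1.877033); Gamma_xxx = 0.997604, Gamma_xxy = 0.000000, Gamma_xyy = 0.000000, Gamma_yxx = -1.208876, Gamma_yxy = 0.000000, Gamma_yyy = 0.000000; k1 = (0.669651, -1.877033, -0.447358, 0.542099)
  k2: at (x, y) = (0.675835, -1.481139), (dx/dtau, dy/dtau) = (0.647283, -1.849928); Gamma_xxx = 1.083626, Gamma_xxy = 0.000000, Gamma_xyy = 0.000000, Gamma_yxx = -1.186228, Gamma_yxy = 0.000000, Gamma_yyy = 0.000000; k2 = (0.647283, -1.849928, -0.454012, 0.497000)
  k3: at (x, y) = (0.674716, -1.479784), (dx/dtau, dy/dtau) = (0.646950, -1.852183); Gamma_xxx = 1.080869, Gamma_xxy = 0.000000, Gamma_xyy = 0.000000, Gamma_yxx = -1.187136, Gamma_yxy = 0.000000, Gamma_yyy = 0.000000; k3 = (0.646950, -1.852183, -0.452392, 0.496869)
  k4: at (x, y) = (0.707047, -1.572506), (dx/dtau, dy/dtau) = (0.624412, -1.827346); Gamma_xxx = 1.156951, Gamma_xxy = 0.000000, Gamma_xyy = 0.000000, Gamma_yxx = -1.157146, Gamma_yxy = 0.000000, Gamma_yyy = 0.000000; k4 = (0.624412, -1.827346, -0.451083, 0.451159)
  Y <- Y + (h/6)(k1 + 2k2 + 2k3 + k4): x = 0.7071, y = -1.5724, dx/dtau = 0.6245, dy/dtau = -1.8273

Answer: x = 0.7071, y = -1.5724, dx/dtau = 0.6245, dy/dtau = -1.8273


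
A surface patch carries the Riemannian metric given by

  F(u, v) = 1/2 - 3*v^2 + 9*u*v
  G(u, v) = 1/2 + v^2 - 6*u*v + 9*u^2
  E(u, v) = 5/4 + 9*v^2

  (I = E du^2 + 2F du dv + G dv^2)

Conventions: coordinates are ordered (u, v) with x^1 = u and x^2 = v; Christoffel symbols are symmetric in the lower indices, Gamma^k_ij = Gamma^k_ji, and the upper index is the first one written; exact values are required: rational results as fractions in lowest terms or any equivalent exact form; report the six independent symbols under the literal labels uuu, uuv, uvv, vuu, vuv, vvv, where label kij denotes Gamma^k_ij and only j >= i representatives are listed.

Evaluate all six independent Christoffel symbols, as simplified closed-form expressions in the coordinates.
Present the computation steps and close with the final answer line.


E = 5/4 + 9*v^2; F = 1/2 - 3*v^2 + 9*u*v; G = 1/2 + v^2 - 6*u*v + 9*u^2
Gamma^k_ij = (1/2) g^{kl} (d_i g_jl + d_j g_il - d_l g_ij), with g^inv = (1/(EG-F^2)) [[G, -F], [-F, E]]
first partials: E_u = 0, E_v = 18*v, F_u = 9*v, F_v = -6*v + 9*u, G_u = -6*v + 18*u, G_v = 2*v - 6*u
D = EG - F^2 = 3/8 + (35/4)*v^2 - (33/2)*u*v + (45/4)*u^2
expanded: Gamma^u_uu = (G E_u - 2F F_u + F E_v)/(2D), Gamma^u_uv = (G E_v - F G_u)/(2D), Gamma^u_vv = (2G F_v - G G_u - F G_v)/(2D), Gamma^v_uu = (2E F_u - E E_v - F E_u)/(2D), Gamma^v_uv = (E G_u - F E_v)/(2D), Gamma^v_vv = (E G_v - 2F F_v + F G_u)/(2D); substitute and cancel common factors

Answer: Gamma_uuu = 0, Gamma_uuv = (-36*u + 48*v)/(90*u^2 - 132*u*v + 70*v^2 + 3), Gamma_uvv = (12*u - 16*v)/(90*u^2 - 132*u*v + 70*v^2 + 3), Gamma_vuu = 0, Gamma_vuv = (90*u - 66*v)/(90*u^2 - 132*u*v + 70*v^2 + 3), Gamma_vvv = (-30*u + 22*v)/(90*u^2 - 132*u*v + 70*v^2 + 3)


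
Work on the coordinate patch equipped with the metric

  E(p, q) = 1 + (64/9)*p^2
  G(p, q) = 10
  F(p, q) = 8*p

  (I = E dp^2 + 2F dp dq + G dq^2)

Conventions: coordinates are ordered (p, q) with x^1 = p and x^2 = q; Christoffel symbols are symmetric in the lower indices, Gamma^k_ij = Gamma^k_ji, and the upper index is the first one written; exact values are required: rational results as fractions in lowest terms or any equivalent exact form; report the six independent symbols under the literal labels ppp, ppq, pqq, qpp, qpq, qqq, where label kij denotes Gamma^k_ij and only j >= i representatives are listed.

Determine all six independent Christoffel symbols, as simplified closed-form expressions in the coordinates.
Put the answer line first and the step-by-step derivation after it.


Answer: Gamma_ppp = 32*p/(32*p^2 + 45), Gamma_ppq = 0, Gamma_pqq = 0, Gamma_qpp = 36/(32*p^2 + 45), Gamma_qpq = 0, Gamma_qqq = 0

E = 1 + (64/9)*p^2; F = 8*p; G = 10
Gamma^k_ij = (1/2) g^{kl} (d_i g_jl + d_j g_il - d_l g_ij), with g^inv = (1/(EG-F^2)) [[G, -F], [-F, E]]
first partials: E_p = (128/9)*p, E_q = 0, F_p = 8, F_q = 0, G_p = 0, G_q = 0
D = EG - F^2 = 10 + (64/9)*p^2
expanded: Gamma^p_pp = (G E_p - 2F F_p + F E_q)/(2D), Gamma^p_pq = (G E_q - F G_p)/(2D), Gamma^p_qq = (2G F_q - G G_p - F G_q)/(2D), Gamma^q_pp = (2E F_p - E E_q - F E_p)/(2D), Gamma^q_pq = (E G_p - F E_q)/(2D), Gamma^q_qq = (E G_q - 2F F_q + F G_p)/(2D); substitute and cancel common factors


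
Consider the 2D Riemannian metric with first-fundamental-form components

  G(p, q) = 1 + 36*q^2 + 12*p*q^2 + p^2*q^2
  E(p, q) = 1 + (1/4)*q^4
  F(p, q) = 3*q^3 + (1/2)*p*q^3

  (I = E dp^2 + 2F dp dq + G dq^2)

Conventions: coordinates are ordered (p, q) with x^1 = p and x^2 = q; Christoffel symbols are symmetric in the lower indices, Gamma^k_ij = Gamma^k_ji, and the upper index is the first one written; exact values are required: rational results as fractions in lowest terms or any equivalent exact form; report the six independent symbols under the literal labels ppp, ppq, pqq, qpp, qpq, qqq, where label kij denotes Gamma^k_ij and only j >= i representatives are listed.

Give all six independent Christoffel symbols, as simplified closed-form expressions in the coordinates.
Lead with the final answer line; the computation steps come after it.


Answer: Gamma_ppp = 0, Gamma_ppq = 2*q^3/(4*p^2*q^2 + 48*p*q^2 + q^4 + 144*q^2 + 4), Gamma_pqq = (2*p*q^2 + 12*q^2)/(4*p^2*q^2 + 48*p*q^2 + q^4 + 144*q^2 + 4), Gamma_qpp = 0, Gamma_qpq = (4*p*q^2 + 24*q^2)/(4*p^2*q^2 + 48*p*q^2 + q^4 + 144*q^2 + 4), Gamma_qqq = (4*p^2*q + 48*p*q + 144*q)/(4*p^2*q^2 + 48*p*q^2 + q^4 + 144*q^2 + 4)

E = 1 + (1/4)*q^4; F = 3*q^3 + (1/2)*p*q^3; G = 1 + 36*q^2 + 12*p*q^2 + p^2*q^2
Gamma^k_ij = (1/2) g^{kl} (d_i g_jl + d_j g_il - d_l g_ij), with g^inv = (1/(EG-F^2)) [[G, -F], [-F, E]]
first partials: E_p = 0, E_q = q^3, F_p = (1/2)*q^3, F_q = 9*q^2 + (3/2)*p*q^2, G_p = 12*q^2 + 2*p*q^2, G_q = 72*q + 24*p*q + 2*p^2*q
D = EG - F^2 = 1 + 36*q^2 + 12*p*q^2 + (1/4)*q^4 + p^2*q^2
expanded: Gamma^p_pp = (G E_p - 2F F_p + F E_q)/(2D), Gamma^p_pq = (G E_q - F G_p)/(2D), Gamma^p_qq = (2G F_q - G G_p - F G_q)/(2D), Gamma^q_pp = (2E F_p - E E_q - F E_p)/(2D), Gamma^q_pq = (E G_p - F E_q)/(2D), Gamma^q_qq = (E G_q - 2F F_q + F G_p)/(2D); substitute and cancel common factors


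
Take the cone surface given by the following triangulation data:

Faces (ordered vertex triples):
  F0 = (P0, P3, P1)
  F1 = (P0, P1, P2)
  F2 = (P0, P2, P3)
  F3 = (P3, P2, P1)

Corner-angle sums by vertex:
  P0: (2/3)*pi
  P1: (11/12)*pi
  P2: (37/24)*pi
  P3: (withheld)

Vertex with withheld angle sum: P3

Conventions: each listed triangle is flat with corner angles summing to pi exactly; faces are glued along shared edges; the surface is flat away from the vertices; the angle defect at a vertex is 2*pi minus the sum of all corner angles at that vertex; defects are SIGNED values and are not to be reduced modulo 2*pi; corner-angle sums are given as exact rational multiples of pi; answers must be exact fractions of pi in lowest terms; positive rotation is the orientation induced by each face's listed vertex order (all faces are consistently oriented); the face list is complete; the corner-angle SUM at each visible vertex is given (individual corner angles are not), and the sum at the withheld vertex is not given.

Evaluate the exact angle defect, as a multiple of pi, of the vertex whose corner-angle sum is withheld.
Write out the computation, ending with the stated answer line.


V = 4, E = 6, F = 4; chi = V - E + F = 2
Gauss-Bonnet: total defect = 2*pi*chi = 4*pi; visible defects sum to (23/8)*pi

Answer: defect(P3) = (9/8)*pi
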